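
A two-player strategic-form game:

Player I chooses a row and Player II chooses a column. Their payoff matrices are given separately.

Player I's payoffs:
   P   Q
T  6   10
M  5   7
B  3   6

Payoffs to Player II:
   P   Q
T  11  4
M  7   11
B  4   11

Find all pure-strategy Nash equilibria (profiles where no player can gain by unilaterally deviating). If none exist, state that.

Mark each player's best response to every combination of opponents' strategies; a profile where every player is best-responding is a pure Nash equilibrium.
Player I against P: payoffs 6, 5, 3 → best response T.
Player I against Q: payoffs 10, 7, 6 → best response T.
Player II against T: payoffs 11, 4 → best response P.
Player II against M: payoffs 7, 11 → best response Q.
Player II against B: payoffs 4, 11 → best response Q.
Mutual best responses: (T, P).

(T, P)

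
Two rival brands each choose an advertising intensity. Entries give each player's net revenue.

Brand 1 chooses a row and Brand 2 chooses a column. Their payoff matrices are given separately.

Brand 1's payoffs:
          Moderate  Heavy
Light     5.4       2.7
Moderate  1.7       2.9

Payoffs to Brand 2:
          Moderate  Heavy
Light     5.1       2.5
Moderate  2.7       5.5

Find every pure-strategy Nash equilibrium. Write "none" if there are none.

For each strategy profile, look for a profitable unilateral deviation.
(Light, Moderate): Brand 1 gets 5.4, best alternative 1.7; Brand 2 gets 5.1, best alternative 2.5. No profitable deviation — NE.
(Light, Heavy): Brand 1 can switch to Moderate (2.7 → 2.9). Not NE.
(Moderate, Moderate): Brand 1 can switch to Light (1.7 → 5.4). Not NE.
(Moderate, Heavy): Brand 1 gets 2.9, best alternative 2.7; Brand 2 gets 5.5, best alternative 2.7. No profitable deviation — NE.

(Light, Moderate), (Moderate, Heavy)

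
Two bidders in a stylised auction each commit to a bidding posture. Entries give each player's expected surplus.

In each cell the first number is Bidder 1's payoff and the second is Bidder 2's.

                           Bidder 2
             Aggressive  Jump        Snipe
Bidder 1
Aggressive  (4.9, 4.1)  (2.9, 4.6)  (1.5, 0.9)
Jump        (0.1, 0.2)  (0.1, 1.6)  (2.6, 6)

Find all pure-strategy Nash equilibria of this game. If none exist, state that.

The pure Nash equilibria are (Aggressive, Jump), (Jump, Snipe).

Bidder 1 against Aggressive: payoffs 4.9, 0.1 → best response Aggressive.
Bidder 1 against Jump: payoffs 2.9, 0.1 → best response Aggressive.
Bidder 1 against Snipe: payoffs 1.5, 2.6 → best response Jump.
Bidder 2 against Aggressive: payoffs 4.1, 4.6, 0.9 → best response Jump.
Bidder 2 against Jump: payoffs 0.2, 1.6, 6 → best response Snipe.
Mutual best responses: (Aggressive, Jump); (Jump, Snipe).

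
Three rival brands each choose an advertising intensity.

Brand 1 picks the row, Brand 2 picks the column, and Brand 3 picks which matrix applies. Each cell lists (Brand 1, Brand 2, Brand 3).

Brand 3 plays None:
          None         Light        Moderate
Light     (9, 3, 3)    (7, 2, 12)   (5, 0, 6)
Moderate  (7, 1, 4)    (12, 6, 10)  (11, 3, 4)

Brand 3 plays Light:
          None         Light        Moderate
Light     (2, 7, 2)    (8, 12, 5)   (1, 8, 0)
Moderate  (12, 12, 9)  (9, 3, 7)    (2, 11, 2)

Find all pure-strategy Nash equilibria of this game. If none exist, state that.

Brand 1 against (None, None): payoffs 9, 7 → best response Light.
Brand 1 against (None, Light): payoffs 2, 12 → best response Moderate.
Brand 1 against (Light, None): payoffs 7, 12 → best response Moderate.
Brand 1 against (Light, Light): payoffs 8, 9 → best response Moderate.
Brand 1 against (Moderate, None): payoffs 5, 11 → best response Moderate.
Brand 1 against (Moderate, Light): payoffs 1, 2 → best response Moderate.
Brand 2 against (Light, None): payoffs 3, 2, 0 → best response None.
Brand 2 against (Light, Light): payoffs 7, 12, 8 → best response Light.
Brand 2 against (Moderate, None): payoffs 1, 6, 3 → best response Light.
Brand 2 against (Moderate, Light): payoffs 12, 3, 11 → best response None.
Brand 3 against (Light, None): payoffs 3, 2 → best response None.
Brand 3 against (Light, Light): payoffs 12, 5 → best response None.
Brand 3 against (Light, Moderate): payoffs 6, 0 → best response None.
Brand 3 against (Moderate, None): payoffs 4, 9 → best response Light.
Brand 3 against (Moderate, Light): payoffs 10, 7 → best response None.
Brand 3 against (Moderate, Moderate): payoffs 4, 2 → best response None.
Mutual best responses: (Light, None, None); (Moderate, None, Light); (Moderate, Light, None).

(Light, None, None), (Moderate, None, Light), (Moderate, Light, None)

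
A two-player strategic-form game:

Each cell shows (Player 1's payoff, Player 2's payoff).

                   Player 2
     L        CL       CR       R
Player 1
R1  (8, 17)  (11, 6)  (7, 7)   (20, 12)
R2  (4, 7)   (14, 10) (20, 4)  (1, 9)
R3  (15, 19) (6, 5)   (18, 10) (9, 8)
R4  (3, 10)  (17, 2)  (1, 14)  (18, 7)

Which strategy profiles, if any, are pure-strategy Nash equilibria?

The unique pure-strategy Nash equilibrium is (R3, L).

(R1, L): Player 1 can switch to R3 (8 → 15). Not NE.
(R1, CL): Player 1 can switch to R2 (11 → 14). Not NE.
(R1, CR): Player 1 can switch to R2 (7 → 20). Not NE.
(R1, R): Player 2 can switch to L (12 → 17). Not NE.
(R2, L): Player 1 can switch to R1 (4 → 8). Not NE.
(R2, CL): Player 1 can switch to R4 (14 → 17). Not NE.
(R2, CR): Player 2 can switch to L (4 → 7). Not NE.
(R2, R): Player 1 can switch to R1 (1 → 20). Not NE.
(R3, L): Player 1 gets 15, best alternative 8; Player 2 gets 19, best alternative 10. No profitable deviation — NE.
(R3, CL): Player 1 can switch to R1 (6 → 11). Not NE.
(R3, CR): Player 1 can switch to R2 (18 → 20). Not NE.
(The remaining 5 profiles each have a profitable deviation by the same check.)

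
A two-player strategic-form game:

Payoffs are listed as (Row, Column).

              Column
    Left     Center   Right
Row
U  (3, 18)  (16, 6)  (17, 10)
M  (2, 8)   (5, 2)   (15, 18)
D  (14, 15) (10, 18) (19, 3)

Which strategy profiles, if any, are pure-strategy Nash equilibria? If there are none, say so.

none

Row against Left: payoffs 3, 2, 14 → best response D.
Row against Center: payoffs 16, 5, 10 → best response U.
Row against Right: payoffs 17, 15, 19 → best response D.
Column against U: payoffs 18, 6, 10 → best response Left.
Column against M: payoffs 8, 2, 18 → best response Right.
Column against D: payoffs 15, 18, 3 → best response Center.
No profile is a mutual best response for all players.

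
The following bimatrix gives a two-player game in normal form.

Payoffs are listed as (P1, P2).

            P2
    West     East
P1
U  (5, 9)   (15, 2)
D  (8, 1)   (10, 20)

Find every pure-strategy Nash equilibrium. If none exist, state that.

none

Check each profile: it is a Nash equilibrium iff no player can strictly gain by switching unilaterally.
(U, West): P1 can switch to D (5 → 8). Not NE.
(U, East): P2 can switch to West (2 → 9). Not NE.
(D, West): P2 can switch to East (1 → 20). Not NE.
(D, East): P1 can switch to U (10 → 15). Not NE.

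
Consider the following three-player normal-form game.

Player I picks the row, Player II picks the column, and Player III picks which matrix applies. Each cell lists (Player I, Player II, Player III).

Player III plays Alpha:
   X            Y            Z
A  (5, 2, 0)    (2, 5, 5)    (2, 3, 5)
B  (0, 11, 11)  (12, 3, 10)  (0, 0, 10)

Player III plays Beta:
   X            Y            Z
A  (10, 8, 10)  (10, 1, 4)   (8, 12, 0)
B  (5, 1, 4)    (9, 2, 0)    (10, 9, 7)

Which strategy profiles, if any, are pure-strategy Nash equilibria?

For each player, find the best response to each opponent profile; mutual best responses are the pure NE.
Player I against (X, Alpha): payoffs 5, 0 → best response A.
Player I against (X, Beta): payoffs 10, 5 → best response A.
Player I against (Y, Alpha): payoffs 2, 12 → best response B.
Player I against (Y, Beta): payoffs 10, 9 → best response A.
Player I against (Z, Alpha): payoffs 2, 0 → best response A.
Player I against (Z, Beta): payoffs 8, 10 → best response B.
Player II against (A, Alpha): payoffs 2, 5, 3 → best response Y.
Player II against (A, Beta): payoffs 8, 1, 12 → best response Z.
Player II against (B, Alpha): payoffs 11, 3, 0 → best response X.
Player II against (B, Beta): payoffs 1, 2, 9 → best response Z.
Player III against (A, X): payoffs 0, 10 → best response Beta.
Player III against (A, Y): payoffs 5, 4 → best response Alpha.
Player III against (A, Z): payoffs 5, 0 → best response Alpha.
Player III against (B, X): payoffs 11, 4 → best response Alpha.
Player III against (B, Y): payoffs 10, 0 → best response Alpha.
Player III against (B, Z): payoffs 10, 7 → best response Alpha.
No profile is a mutual best response for all players.

There is no pure-strategy Nash equilibrium.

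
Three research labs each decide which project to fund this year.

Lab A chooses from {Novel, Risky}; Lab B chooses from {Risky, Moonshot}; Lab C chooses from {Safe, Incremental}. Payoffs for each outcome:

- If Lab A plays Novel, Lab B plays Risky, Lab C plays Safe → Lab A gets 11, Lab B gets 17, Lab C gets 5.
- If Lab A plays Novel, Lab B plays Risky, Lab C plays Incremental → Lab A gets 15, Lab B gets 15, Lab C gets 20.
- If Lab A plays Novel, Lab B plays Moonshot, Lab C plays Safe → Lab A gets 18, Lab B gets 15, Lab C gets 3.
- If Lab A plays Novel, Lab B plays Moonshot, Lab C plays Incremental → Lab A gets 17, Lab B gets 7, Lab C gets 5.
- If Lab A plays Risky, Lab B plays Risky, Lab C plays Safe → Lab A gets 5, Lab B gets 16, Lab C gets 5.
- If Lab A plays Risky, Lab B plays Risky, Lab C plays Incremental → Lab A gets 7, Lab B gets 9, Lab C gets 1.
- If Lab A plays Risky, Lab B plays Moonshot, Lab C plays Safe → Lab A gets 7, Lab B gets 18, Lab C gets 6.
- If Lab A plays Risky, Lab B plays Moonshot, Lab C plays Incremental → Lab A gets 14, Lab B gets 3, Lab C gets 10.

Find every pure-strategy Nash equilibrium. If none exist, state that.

(Novel, Risky, Safe): Lab C can switch to Incremental (5 → 20). Not NE.
(Novel, Risky, Incremental): Lab A gets 15, best alternative 7; Lab B gets 15, best alternative 7; Lab C gets 20, best alternative 5. No profitable deviation — NE.
(Novel, Moonshot, Safe): Lab B can switch to Risky (15 → 17). Not NE.
(Novel, Moonshot, Incremental): Lab B can switch to Risky (7 → 15). Not NE.
(Risky, Risky, Safe): Lab A can switch to Novel (5 → 11). Not NE.
(Risky, Risky, Incremental): Lab A can switch to Novel (7 → 15). Not NE.
(Risky, Moonshot, Safe): Lab A can switch to Novel (7 → 18). Not NE.
(Risky, Moonshot, Incremental): Lab A can switch to Novel (14 → 17). Not NE.

The unique pure-strategy Nash equilibrium is (Novel, Risky, Incremental).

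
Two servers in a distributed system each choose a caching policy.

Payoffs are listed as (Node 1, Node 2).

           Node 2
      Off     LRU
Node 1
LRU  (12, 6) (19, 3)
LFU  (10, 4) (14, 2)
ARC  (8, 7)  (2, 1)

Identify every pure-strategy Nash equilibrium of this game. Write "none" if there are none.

The unique pure-strategy Nash equilibrium is (LRU, Off).

(LRU, Off): Node 1 gets 12, best alternative 10; Node 2 gets 6, best alternative 3. No profitable deviation — NE.
(LRU, LRU): Node 2 can switch to Off (3 → 6). Not NE.
(LFU, Off): Node 1 can switch to LRU (10 → 12). Not NE.
(LFU, LRU): Node 1 can switch to LRU (14 → 19). Not NE.
(ARC, Off): Node 1 can switch to LRU (8 → 12). Not NE.
(ARC, LRU): Node 1 can switch to LRU (2 → 19). Not NE.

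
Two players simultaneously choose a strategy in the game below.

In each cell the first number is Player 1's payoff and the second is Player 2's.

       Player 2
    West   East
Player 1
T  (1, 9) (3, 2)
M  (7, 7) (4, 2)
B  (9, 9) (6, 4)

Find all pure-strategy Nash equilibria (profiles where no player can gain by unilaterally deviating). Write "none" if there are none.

The unique pure-strategy Nash equilibrium is (B, West).

Player 1 against West: payoffs 1, 7, 9 → best response B.
Player 1 against East: payoffs 3, 4, 6 → best response B.
Player 2 against T: payoffs 9, 2 → best response West.
Player 2 against M: payoffs 7, 2 → best response West.
Player 2 against B: payoffs 9, 4 → best response West.
Mutual best responses: (B, West).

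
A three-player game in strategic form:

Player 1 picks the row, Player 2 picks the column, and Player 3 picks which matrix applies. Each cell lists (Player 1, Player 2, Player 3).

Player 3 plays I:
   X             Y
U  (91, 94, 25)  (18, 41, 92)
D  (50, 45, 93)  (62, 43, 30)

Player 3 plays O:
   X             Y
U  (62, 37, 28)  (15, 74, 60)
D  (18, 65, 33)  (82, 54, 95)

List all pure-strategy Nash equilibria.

Player 1 against (X, I): payoffs 91, 50 → best response U.
Player 1 against (X, O): payoffs 62, 18 → best response U.
Player 1 against (Y, I): payoffs 18, 62 → best response D.
Player 1 against (Y, O): payoffs 15, 82 → best response D.
Player 2 against (U, I): payoffs 94, 41 → best response X.
Player 2 against (U, O): payoffs 37, 74 → best response Y.
Player 2 against (D, I): payoffs 45, 43 → best response X.
Player 2 against (D, O): payoffs 65, 54 → best response X.
Player 3 against (U, X): payoffs 25, 28 → best response O.
Player 3 against (U, Y): payoffs 92, 60 → best response I.
Player 3 against (D, X): payoffs 93, 33 → best response I.
Player 3 against (D, Y): payoffs 30, 95 → best response O.
No profile is a mutual best response for all players.

No pure-strategy Nash equilibrium.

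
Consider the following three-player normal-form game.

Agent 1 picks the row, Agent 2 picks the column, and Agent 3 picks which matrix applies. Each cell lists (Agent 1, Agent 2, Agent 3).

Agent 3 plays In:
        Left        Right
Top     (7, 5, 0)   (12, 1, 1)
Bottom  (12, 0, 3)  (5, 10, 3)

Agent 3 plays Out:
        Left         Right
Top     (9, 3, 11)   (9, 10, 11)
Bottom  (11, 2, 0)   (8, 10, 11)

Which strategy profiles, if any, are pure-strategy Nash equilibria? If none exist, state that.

(Top, Left, In): Agent 1 can switch to Bottom (7 → 12). Not NE.
(Top, Left, Out): Agent 1 can switch to Bottom (9 → 11). Not NE.
(Top, Right, In): Agent 2 can switch to Left (1 → 5). Not NE.
(Top, Right, Out): Agent 1 gets 9, best alternative 8; Agent 2 gets 10, best alternative 3; Agent 3 gets 11, best alternative 1. No profitable deviation — NE.
(Bottom, Left, In): Agent 2 can switch to Right (0 → 10). Not NE.
(Bottom, Left, Out): Agent 2 can switch to Right (2 → 10). Not NE.
(Bottom, Right, In): Agent 1 can switch to Top (5 → 12). Not NE.
(Bottom, Right, Out): Agent 1 can switch to Top (8 → 9). Not NE.

(Top, Right, Out)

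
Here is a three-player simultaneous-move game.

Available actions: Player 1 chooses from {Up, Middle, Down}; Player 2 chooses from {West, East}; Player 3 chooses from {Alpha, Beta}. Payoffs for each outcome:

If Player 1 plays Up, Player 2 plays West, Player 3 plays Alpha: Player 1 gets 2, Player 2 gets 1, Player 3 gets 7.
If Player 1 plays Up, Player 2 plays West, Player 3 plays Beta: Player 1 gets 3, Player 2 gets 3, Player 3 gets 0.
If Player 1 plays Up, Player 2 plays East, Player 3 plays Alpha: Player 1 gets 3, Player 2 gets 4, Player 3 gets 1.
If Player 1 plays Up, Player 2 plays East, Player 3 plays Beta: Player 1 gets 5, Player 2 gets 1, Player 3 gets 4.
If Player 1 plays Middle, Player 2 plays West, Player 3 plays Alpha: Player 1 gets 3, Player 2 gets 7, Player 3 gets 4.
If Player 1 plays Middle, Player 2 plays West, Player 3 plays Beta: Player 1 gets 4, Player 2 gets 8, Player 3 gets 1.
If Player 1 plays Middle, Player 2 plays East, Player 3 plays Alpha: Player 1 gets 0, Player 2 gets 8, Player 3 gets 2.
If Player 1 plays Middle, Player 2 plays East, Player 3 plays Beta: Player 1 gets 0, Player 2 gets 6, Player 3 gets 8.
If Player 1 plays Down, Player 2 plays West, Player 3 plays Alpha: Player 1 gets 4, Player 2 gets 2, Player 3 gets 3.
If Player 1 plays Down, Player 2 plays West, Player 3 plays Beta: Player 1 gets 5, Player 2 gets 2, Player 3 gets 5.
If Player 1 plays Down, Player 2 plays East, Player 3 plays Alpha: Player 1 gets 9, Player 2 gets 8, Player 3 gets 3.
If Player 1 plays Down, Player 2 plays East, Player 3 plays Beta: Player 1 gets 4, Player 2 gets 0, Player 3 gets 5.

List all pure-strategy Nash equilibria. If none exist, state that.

Pure NE: (Down, West, Beta)

(Up, West, Alpha): Player 1 can switch to Middle (2 → 3). Not NE.
(Up, West, Beta): Player 1 can switch to Middle (3 → 4). Not NE.
(Up, East, Alpha): Player 1 can switch to Down (3 → 9). Not NE.
(Up, East, Beta): Player 2 can switch to West (1 → 3). Not NE.
(Middle, West, Alpha): Player 1 can switch to Down (3 → 4). Not NE.
(Middle, West, Beta): Player 1 can switch to Down (4 → 5). Not NE.
(Middle, East, Alpha): Player 1 can switch to Up (0 → 3). Not NE.
(Middle, East, Beta): Player 1 can switch to Up (0 → 5). Not NE.
(Down, West, Beta): Player 1 gets 5, best alternative 4; Player 2 gets 2, best alternative 0; Player 3 gets 5, best alternative 3. No profitable deviation — NE.
(The remaining 3 profiles each have a profitable deviation by the same check.)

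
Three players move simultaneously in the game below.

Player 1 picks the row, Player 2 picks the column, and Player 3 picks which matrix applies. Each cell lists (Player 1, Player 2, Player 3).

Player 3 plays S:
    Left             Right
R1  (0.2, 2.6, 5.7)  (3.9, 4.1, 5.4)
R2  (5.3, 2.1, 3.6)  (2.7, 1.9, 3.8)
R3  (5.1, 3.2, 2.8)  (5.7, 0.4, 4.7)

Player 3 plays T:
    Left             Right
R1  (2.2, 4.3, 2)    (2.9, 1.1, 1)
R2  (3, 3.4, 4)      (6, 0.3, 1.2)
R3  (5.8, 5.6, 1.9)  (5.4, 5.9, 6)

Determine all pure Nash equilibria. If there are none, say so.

This game has no pure Nash equilibrium.

Player 1 against (Left, S): payoffs 0.2, 5.3, 5.1 → best response R2.
Player 1 against (Left, T): payoffs 2.2, 3, 5.8 → best response R3.
Player 1 against (Right, S): payoffs 3.9, 2.7, 5.7 → best response R3.
Player 1 against (Right, T): payoffs 2.9, 6, 5.4 → best response R2.
Player 2 against (R1, S): payoffs 2.6, 4.1 → best response Right.
Player 2 against (R1, T): payoffs 4.3, 1.1 → best response Left.
Player 2 against (R2, S): payoffs 2.1, 1.9 → best response Left.
Player 2 against (R2, T): payoffs 3.4, 0.3 → best response Left.
Player 2 against (R3, S): payoffs 3.2, 0.4 → best response Left.
Player 2 against (R3, T): payoffs 5.6, 5.9 → best response Right.
Player 3 against (R1, Left): payoffs 5.7, 2 → best response S.
Player 3 against (R1, Right): payoffs 5.4, 1 → best response S.
Player 3 against (R2, Left): payoffs 3.6, 4 → best response T.
Player 3 against (R2, Right): payoffs 3.8, 1.2 → best response S.
Player 3 against (R3, Left): payoffs 2.8, 1.9 → best response S.
Player 3 against (R3, Right): payoffs 4.7, 6 → best response T.
No profile is a mutual best response for all players.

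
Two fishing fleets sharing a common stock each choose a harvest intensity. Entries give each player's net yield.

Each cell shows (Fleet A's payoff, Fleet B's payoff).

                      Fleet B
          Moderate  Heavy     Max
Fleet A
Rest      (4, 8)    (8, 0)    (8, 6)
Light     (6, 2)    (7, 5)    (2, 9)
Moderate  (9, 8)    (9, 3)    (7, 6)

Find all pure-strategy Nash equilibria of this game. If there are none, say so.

The unique pure-strategy Nash equilibrium is (Moderate, Moderate).

(Rest, Moderate): Fleet A can switch to Light (4 → 6). Not NE.
(Rest, Heavy): Fleet A can switch to Moderate (8 → 9). Not NE.
(Rest, Max): Fleet B can switch to Moderate (6 → 8). Not NE.
(Light, Moderate): Fleet A can switch to Moderate (6 → 9). Not NE.
(Light, Heavy): Fleet A can switch to Rest (7 → 8). Not NE.
(Light, Max): Fleet A can switch to Rest (2 → 8). Not NE.
(Moderate, Moderate): Fleet A gets 9, best alternative 6; Fleet B gets 8, best alternative 6. No profitable deviation — NE.
(Moderate, Heavy): Fleet B can switch to Moderate (3 → 8). Not NE.
(Moderate, Max): Fleet A can switch to Rest (7 → 8). Not NE.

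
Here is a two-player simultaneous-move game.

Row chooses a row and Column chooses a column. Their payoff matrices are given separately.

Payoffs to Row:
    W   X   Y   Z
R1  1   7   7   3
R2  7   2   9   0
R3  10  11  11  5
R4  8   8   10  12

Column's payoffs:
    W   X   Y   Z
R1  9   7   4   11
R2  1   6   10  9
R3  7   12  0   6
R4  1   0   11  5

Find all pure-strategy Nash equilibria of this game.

Row against W: payoffs 1, 7, 10, 8 → best response R3.
Row against X: payoffs 7, 2, 11, 8 → best response R3.
Row against Y: payoffs 7, 9, 11, 10 → best response R3.
Row against Z: payoffs 3, 0, 5, 12 → best response R4.
Column against R1: payoffs 9, 7, 4, 11 → best response Z.
Column against R2: payoffs 1, 6, 10, 9 → best response Y.
Column against R3: payoffs 7, 12, 0, 6 → best response X.
Column against R4: payoffs 1, 0, 11, 5 → best response Y.
Mutual best responses: (R3, X).

The unique pure-strategy Nash equilibrium is (R3, X).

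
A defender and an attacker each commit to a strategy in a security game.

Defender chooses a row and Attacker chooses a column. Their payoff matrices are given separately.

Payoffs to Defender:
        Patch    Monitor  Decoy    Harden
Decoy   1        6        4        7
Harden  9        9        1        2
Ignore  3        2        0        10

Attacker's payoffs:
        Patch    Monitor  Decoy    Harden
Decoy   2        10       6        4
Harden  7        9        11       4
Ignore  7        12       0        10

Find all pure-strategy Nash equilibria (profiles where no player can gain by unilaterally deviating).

This game has no pure Nash equilibrium.

(Decoy, Patch): Defender can switch to Harden (1 → 9). Not NE.
(Decoy, Monitor): Defender can switch to Harden (6 → 9). Not NE.
(Decoy, Decoy): Attacker can switch to Monitor (6 → 10). Not NE.
(Decoy, Harden): Defender can switch to Ignore (7 → 10). Not NE.
(Harden, Patch): Attacker can switch to Monitor (7 → 9). Not NE.
(Harden, Monitor): Attacker can switch to Decoy (9 → 11). Not NE.
(The remaining 6 profiles each have a profitable deviation by the same check.)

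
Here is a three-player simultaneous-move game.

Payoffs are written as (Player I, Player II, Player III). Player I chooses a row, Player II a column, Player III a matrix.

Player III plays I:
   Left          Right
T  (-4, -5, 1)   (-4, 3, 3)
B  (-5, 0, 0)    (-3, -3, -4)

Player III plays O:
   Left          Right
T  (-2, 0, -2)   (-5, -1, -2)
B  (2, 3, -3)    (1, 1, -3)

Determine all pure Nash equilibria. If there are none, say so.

Player I against (Left, I): payoffs -4, -5 → best response T.
Player I against (Left, O): payoffs -2, 2 → best response B.
Player I against (Right, I): payoffs -4, -3 → best response B.
Player I against (Right, O): payoffs -5, 1 → best response B.
Player II against (T, I): payoffs -5, 3 → best response Right.
Player II against (T, O): payoffs 0, -1 → best response Left.
Player II against (B, I): payoffs 0, -3 → best response Left.
Player II against (B, O): payoffs 3, 1 → best response Left.
Player III against (T, Left): payoffs 1, -2 → best response I.
Player III against (T, Right): payoffs 3, -2 → best response I.
Player III against (B, Left): payoffs 0, -3 → best response I.
Player III against (B, Right): payoffs -4, -3 → best response O.
No profile is a mutual best response for all players.

There is no pure-strategy Nash equilibrium.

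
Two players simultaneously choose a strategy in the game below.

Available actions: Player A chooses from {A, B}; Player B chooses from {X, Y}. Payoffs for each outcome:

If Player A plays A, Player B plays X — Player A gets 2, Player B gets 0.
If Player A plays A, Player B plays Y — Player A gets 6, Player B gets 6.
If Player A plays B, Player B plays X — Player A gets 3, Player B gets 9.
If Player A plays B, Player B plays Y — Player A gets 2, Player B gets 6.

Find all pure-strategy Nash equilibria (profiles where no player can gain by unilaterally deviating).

Player A against X: payoffs 2, 3 → best response B.
Player A against Y: payoffs 6, 2 → best response A.
Player B against A: payoffs 0, 6 → best response Y.
Player B against B: payoffs 9, 6 → best response X.
Mutual best responses: (A, Y); (B, X).

The pure Nash equilibria are (A, Y); (B, X).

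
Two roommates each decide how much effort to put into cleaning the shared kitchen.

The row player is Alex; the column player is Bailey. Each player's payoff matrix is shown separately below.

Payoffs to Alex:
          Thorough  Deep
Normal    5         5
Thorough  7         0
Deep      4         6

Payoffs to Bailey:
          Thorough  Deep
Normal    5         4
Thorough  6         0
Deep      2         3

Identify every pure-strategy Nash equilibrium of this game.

Alex against Thorough: payoffs 5, 7, 4 → best response Thorough.
Alex against Deep: payoffs 5, 0, 6 → best response Deep.
Bailey against Normal: payoffs 5, 4 → best response Thorough.
Bailey against Thorough: payoffs 6, 0 → best response Thorough.
Bailey against Deep: payoffs 2, 3 → best response Deep.
Mutual best responses: (Thorough, Thorough); (Deep, Deep).

Pure-strategy Nash equilibria: (Thorough, Thorough), (Deep, Deep)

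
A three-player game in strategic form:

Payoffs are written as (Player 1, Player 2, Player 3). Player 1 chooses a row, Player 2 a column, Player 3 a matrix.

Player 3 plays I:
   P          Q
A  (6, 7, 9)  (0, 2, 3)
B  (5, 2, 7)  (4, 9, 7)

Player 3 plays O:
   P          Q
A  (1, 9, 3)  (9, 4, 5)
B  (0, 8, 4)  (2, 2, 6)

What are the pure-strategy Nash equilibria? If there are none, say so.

(A, P, I), (B, Q, I)

(A, P, I): Player 1 gets 6, best alternative 5; Player 2 gets 7, best alternative 2; Player 3 gets 9, best alternative 3. No profitable deviation — NE.
(A, P, O): Player 3 can switch to I (3 → 9). Not NE.
(A, Q, I): Player 1 can switch to B (0 → 4). Not NE.
(A, Q, O): Player 2 can switch to P (4 → 9). Not NE.
(B, P, I): Player 1 can switch to A (5 → 6). Not NE.
(B, P, O): Player 1 can switch to A (0 → 1). Not NE.
(B, Q, I): Player 1 gets 4, best alternative 0; Player 2 gets 9, best alternative 2; Player 3 gets 7, best alternative 6. No profitable deviation — NE.
(B, Q, O): Player 1 can switch to A (2 → 9). Not NE.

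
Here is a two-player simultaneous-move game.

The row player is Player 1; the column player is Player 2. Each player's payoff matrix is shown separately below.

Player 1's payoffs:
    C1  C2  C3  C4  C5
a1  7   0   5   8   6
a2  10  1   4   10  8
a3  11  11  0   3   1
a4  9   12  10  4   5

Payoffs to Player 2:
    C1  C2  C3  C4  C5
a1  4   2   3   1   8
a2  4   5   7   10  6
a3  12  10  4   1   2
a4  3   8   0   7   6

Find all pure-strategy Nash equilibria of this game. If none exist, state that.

Player 1 against C1: payoffs 7, 10, 11, 9 → best response a3.
Player 1 against C2: payoffs 0, 1, 11, 12 → best response a4.
Player 1 against C3: payoffs 5, 4, 0, 10 → best response a4.
Player 1 against C4: payoffs 8, 10, 3, 4 → best response a2.
Player 1 against C5: payoffs 6, 8, 1, 5 → best response a2.
Player 2 against a1: payoffs 4, 2, 3, 1, 8 → best response C5.
Player 2 against a2: payoffs 4, 5, 7, 10, 6 → best response C4.
Player 2 against a3: payoffs 12, 10, 4, 1, 2 → best response C1.
Player 2 against a4: payoffs 3, 8, 0, 7, 6 → best response C2.
Mutual best responses: (a2, C4); (a3, C1); (a4, C2).

(a2, C4), (a3, C1), (a4, C2)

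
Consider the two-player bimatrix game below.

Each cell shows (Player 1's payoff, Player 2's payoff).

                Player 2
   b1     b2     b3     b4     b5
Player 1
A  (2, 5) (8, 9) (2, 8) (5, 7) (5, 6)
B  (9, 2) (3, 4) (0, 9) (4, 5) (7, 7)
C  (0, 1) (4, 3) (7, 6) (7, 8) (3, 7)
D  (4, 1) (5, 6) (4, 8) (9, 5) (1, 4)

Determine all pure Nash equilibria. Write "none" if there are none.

(A, b2)

(A, b1): Player 1 can switch to B (2 → 9). Not NE.
(A, b2): Player 1 gets 8, best alternative 5; Player 2 gets 9, best alternative 8. No profitable deviation — NE.
(A, b3): Player 1 can switch to C (2 → 7). Not NE.
(A, b4): Player 1 can switch to C (5 → 7). Not NE.
(A, b5): Player 1 can switch to B (5 → 7). Not NE.
(B, b1): Player 2 can switch to b2 (2 → 4). Not NE.
(B, b2): Player 1 can switch to A (3 → 8). Not NE.
(B, b3): Player 1 can switch to A (0 → 2). Not NE.
(B, b4): Player 1 can switch to A (4 → 5). Not NE.
(B, b5): Player 2 can switch to b3 (7 → 9). Not NE.
(C, b1): Player 1 can switch to A (0 → 2). Not NE.
(The remaining 9 profiles each have a profitable deviation by the same check.)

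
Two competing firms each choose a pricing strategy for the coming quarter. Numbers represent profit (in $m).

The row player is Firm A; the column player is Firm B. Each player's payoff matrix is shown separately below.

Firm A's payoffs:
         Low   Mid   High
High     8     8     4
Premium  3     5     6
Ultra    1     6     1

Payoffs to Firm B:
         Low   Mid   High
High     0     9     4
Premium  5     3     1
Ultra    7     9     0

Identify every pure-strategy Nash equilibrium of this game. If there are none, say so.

Mark each player's best response to every combination of opponents' strategies; a profile where every player is best-responding is a pure Nash equilibrium.
Firm A against Low: payoffs 8, 3, 1 → best response High.
Firm A against Mid: payoffs 8, 5, 6 → best response High.
Firm A against High: payoffs 4, 6, 1 → best response Premium.
Firm B against High: payoffs 0, 9, 4 → best response Mid.
Firm B against Premium: payoffs 5, 3, 1 → best response Low.
Firm B against Ultra: payoffs 7, 9, 0 → best response Mid.
Mutual best responses: (High, Mid).

The unique pure-strategy Nash equilibrium is (High, Mid).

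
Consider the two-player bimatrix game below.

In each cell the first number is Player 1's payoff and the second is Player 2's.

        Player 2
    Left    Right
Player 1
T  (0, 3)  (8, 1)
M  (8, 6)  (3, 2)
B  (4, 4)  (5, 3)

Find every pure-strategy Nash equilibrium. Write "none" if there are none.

(T, Left): Player 1 can switch to M (0 → 8). Not NE.
(T, Right): Player 2 can switch to Left (1 → 3). Not NE.
(M, Left): Player 1 gets 8, best alternative 4; Player 2 gets 6, best alternative 2. No profitable deviation — NE.
(M, Right): Player 1 can switch to T (3 → 8). Not NE.
(B, Left): Player 1 can switch to M (4 → 8). Not NE.
(B, Right): Player 1 can switch to T (5 → 8). Not NE.

(M, Left)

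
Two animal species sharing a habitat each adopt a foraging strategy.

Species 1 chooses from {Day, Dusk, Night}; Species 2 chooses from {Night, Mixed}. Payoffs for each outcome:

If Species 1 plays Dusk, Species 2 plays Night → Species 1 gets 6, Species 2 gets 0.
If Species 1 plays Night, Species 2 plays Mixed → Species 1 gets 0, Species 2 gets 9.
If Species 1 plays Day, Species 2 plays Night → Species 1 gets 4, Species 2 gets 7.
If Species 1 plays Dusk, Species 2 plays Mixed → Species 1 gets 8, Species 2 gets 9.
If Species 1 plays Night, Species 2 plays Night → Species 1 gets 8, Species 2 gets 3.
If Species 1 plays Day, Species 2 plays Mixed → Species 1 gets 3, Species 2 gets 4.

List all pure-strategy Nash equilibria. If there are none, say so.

(Dusk, Mixed)

(Day, Night): Species 1 can switch to Dusk (4 → 6). Not NE.
(Day, Mixed): Species 1 can switch to Dusk (3 → 8). Not NE.
(Dusk, Night): Species 1 can switch to Night (6 → 8). Not NE.
(Dusk, Mixed): Species 1 gets 8, best alternative 3; Species 2 gets 9, best alternative 0. No profitable deviation — NE.
(Night, Night): Species 2 can switch to Mixed (3 → 9). Not NE.
(Night, Mixed): Species 1 can switch to Day (0 → 3). Not NE.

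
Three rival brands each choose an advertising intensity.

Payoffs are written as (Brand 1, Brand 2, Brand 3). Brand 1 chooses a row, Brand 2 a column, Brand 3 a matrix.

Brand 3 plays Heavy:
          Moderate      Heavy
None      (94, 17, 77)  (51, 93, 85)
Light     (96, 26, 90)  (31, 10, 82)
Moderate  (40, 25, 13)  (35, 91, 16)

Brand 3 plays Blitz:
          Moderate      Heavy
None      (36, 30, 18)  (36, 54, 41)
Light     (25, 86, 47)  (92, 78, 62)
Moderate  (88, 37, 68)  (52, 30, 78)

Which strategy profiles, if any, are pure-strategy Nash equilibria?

(None, Moderate, Heavy): Brand 1 can switch to Light (94 → 96). Not NE.
(None, Moderate, Blitz): Brand 1 can switch to Moderate (36 → 88). Not NE.
(None, Heavy, Heavy): Brand 1 gets 51, best alternative 35; Brand 2 gets 93, best alternative 17; Brand 3 gets 85, best alternative 41. No profitable deviation — NE.
(None, Heavy, Blitz): Brand 1 can switch to Light (36 → 92). Not NE.
(Light, Moderate, Heavy): Brand 1 gets 96, best alternative 94; Brand 2 gets 26, best alternative 10; Brand 3 gets 90, best alternative 47. No profitable deviation — NE.
(Light, Moderate, Blitz): Brand 1 can switch to None (25 → 36). Not NE.
(Light, Heavy, Heavy): Brand 1 can switch to None (31 → 51). Not NE.
(Light, Heavy, Blitz): Brand 2 can switch to Moderate (78 → 86). Not NE.
(Moderate, Moderate, Heavy): Brand 1 can switch to None (40 → 94). Not NE.
(Moderate, Moderate, Blitz): Brand 1 gets 88, best alternative 36; Brand 2 gets 37, best alternative 30; Brand 3 gets 68, best alternative 13. No profitable deviation — NE.
(Moderate, Heavy, Heavy): Brand 1 can switch to None (35 → 51). Not NE.
(The remaining 1 profile has a profitable deviation by the same check.)

Pure-strategy Nash equilibria: (None, Heavy, Heavy) and (Light, Moderate, Heavy) and (Moderate, Moderate, Blitz)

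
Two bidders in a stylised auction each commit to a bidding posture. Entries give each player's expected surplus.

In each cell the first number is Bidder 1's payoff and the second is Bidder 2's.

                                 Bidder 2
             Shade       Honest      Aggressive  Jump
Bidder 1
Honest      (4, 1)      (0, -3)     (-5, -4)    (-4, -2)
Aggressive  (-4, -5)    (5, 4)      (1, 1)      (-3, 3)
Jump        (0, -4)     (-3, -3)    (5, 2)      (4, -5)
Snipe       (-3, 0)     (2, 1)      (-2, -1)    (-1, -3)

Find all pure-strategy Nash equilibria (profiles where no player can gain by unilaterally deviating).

Bidder 1 against Shade: payoffs 4, -4, 0, -3 → best response Honest.
Bidder 1 against Honest: payoffs 0, 5, -3, 2 → best response Aggressive.
Bidder 1 against Aggressive: payoffs -5, 1, 5, -2 → best response Jump.
Bidder 1 against Jump: payoffs -4, -3, 4, -1 → best response Jump.
Bidder 2 against Honest: payoffs 1, -3, -4, -2 → best response Shade.
Bidder 2 against Aggressive: payoffs -5, 4, 1, 3 → best response Honest.
Bidder 2 against Jump: payoffs -4, -3, 2, -5 → best response Aggressive.
Bidder 2 against Snipe: payoffs 0, 1, -1, -3 → best response Honest.
Mutual best responses: (Honest, Shade); (Aggressive, Honest); (Jump, Aggressive).

Pure-strategy Nash equilibria: (Honest, Shade); (Aggressive, Honest); (Jump, Aggressive)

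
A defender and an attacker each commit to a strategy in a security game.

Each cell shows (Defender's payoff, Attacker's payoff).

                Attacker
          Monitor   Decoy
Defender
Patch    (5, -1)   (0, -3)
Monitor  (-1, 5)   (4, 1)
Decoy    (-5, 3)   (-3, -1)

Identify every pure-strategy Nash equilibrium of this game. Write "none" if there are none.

(Patch, Monitor)

Defender against Monitor: payoffs 5, -1, -5 → best response Patch.
Defender against Decoy: payoffs 0, 4, -3 → best response Monitor.
Attacker against Patch: payoffs -1, -3 → best response Monitor.
Attacker against Monitor: payoffs 5, 1 → best response Monitor.
Attacker against Decoy: payoffs 3, -1 → best response Monitor.
Mutual best responses: (Patch, Monitor).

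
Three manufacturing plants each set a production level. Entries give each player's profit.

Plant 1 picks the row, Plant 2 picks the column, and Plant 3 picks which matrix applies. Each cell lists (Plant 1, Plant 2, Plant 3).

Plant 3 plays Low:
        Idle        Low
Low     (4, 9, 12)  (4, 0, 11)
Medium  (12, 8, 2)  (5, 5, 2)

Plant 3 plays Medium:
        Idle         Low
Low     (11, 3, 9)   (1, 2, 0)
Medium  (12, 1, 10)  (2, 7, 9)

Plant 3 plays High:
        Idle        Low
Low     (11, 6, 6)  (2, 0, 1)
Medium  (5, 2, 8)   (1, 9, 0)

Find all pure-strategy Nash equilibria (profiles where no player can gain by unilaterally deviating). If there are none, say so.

Plant 1 against (Idle, Low): payoffs 4, 12 → best response Medium.
Plant 1 against (Idle, Medium): payoffs 11, 12 → best response Medium.
Plant 1 against (Idle, High): payoffs 11, 5 → best response Low.
Plant 1 against (Low, Low): payoffs 4, 5 → best response Medium.
Plant 1 against (Low, Medium): payoffs 1, 2 → best response Medium.
Plant 1 against (Low, High): payoffs 2, 1 → best response Low.
Plant 2 against (Low, Low): payoffs 9, 0 → best response Idle.
Plant 2 against (Low, Medium): payoffs 3, 2 → best response Idle.
Plant 2 against (Low, High): payoffs 6, 0 → best response Idle.
Plant 2 against (Medium, Low): payoffs 8, 5 → best response Idle.
Plant 2 against (Medium, Medium): payoffs 1, 7 → best response Low.
Plant 2 against (Medium, High): payoffs 2, 9 → best response Low.
Plant 3 against (Low, Idle): payoffs 12, 9, 6 → best response Low.
Plant 3 against (Low, Low): payoffs 11, 0, 1 → best response Low.
Plant 3 against (Medium, Idle): payoffs 2, 10, 8 → best response Medium.
Plant 3 against (Medium, Low): payoffs 2, 9, 0 → best response Medium.
Mutual best responses: (Medium, Low, Medium).

(Medium, Low, Medium)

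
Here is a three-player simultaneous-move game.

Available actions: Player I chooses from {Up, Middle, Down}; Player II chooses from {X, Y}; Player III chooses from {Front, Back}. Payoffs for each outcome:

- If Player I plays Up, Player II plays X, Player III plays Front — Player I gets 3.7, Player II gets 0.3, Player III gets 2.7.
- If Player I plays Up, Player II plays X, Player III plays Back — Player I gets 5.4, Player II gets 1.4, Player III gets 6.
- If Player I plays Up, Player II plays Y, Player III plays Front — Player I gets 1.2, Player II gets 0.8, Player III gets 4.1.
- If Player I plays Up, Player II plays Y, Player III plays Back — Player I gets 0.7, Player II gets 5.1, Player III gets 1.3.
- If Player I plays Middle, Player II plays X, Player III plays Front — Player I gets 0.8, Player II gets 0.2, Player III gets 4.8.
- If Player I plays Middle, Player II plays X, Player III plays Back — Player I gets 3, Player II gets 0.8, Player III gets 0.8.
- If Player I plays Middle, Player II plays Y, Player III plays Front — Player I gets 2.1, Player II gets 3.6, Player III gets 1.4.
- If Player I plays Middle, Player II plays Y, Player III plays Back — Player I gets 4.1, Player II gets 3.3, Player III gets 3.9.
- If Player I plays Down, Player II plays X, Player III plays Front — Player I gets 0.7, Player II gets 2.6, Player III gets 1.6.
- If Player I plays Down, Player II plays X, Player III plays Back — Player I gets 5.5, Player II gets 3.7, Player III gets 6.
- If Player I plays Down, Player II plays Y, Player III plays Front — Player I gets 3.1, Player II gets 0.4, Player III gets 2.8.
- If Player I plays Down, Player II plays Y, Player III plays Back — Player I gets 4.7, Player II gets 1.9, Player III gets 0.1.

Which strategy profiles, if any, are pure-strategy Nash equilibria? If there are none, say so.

(Up, X, Front): Player II can switch to Y (0.3 → 0.8). Not NE.
(Up, X, Back): Player I can switch to Down (5.4 → 5.5). Not NE.
(Up, Y, Front): Player I can switch to Middle (1.2 → 2.1). Not NE.
(Up, Y, Back): Player I can switch to Middle (0.7 → 4.1). Not NE.
(Middle, X, Front): Player I can switch to Up (0.8 → 3.7). Not NE.
(Middle, X, Back): Player I can switch to Up (3 → 5.4). Not NE.
(Middle, Y, Front): Player I can switch to Down (2.1 → 3.1). Not NE.
(Middle, Y, Back): Player I can switch to Down (4.1 → 4.7). Not NE.
(Down, X, Front): Player I can switch to Up (0.7 → 3.7). Not NE.
(Down, X, Back): Player I gets 5.5, best alternative 5.4; Player II gets 3.7, best alternative 1.9; Player III gets 6, best alternative 1.6. No profitable deviation — NE.
(Down, Y, Front): Player II can switch to X (0.4 → 2.6). Not NE.
(Down, Y, Back): Player II can switch to X (1.9 → 3.7). Not NE.

Pure NE: (Down, X, Back)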